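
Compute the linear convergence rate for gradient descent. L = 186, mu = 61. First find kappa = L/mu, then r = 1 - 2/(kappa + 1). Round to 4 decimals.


Step 1: Compute the condition number.
kappa = L/mu = 186/61 = 3.0492
Step 2: Compute the convergence rate.
r = 1 - 2/(kappa + 1) = 1 - 2*mu/(L + mu) = (L - mu)/(L + mu) = 125/247 = 0.5061


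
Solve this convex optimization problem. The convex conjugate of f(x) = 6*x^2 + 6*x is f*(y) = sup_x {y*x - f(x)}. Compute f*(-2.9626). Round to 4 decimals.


f*(y) = sup_x {y*x - a*x^2 - b*x} = sup_x {(y-b)*x - a*x^2}
FOC: (y - b) - 2a*x = 0 => x* = (y - b)/(2a)
x* = (-2.9626 - 6)/(2*6) = -0.7469
f*(-2.9626) = (y-b)^2/(4a) = (-2.9626 - 6)^2/(4*6)
= 80.3282/24 = 3.347


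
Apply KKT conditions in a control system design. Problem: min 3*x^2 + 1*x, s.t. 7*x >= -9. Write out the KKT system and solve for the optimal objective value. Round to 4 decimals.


Step 1: Try lambda = 0 (constraint inactive).
Stationarity: 2*3*x + 1 = 0
x* = -1/(2*3) = -1/6 = -0.1667 (rounded; the exact value -1/6 is used below)
Check constraint: 7*-0.1667 = -1.1669 >= -9 -- satisfied.
Step 2: Compute optimal value.
f(x*) = 3*(-1/6)^2 + 1*(-1/6) = -0.0833


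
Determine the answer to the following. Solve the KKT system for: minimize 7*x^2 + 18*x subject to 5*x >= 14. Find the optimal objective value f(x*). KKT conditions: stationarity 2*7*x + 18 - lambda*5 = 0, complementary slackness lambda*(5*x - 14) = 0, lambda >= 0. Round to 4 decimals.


Step 1: Try lambda = 0 (constraint inactive).
x_unc = -18/(2*7) = -1.2857
Check: 5*-1.2857 = -6.4285 < 14 -- violated!
Step 2: Constraint must be active: 5*x = 14
x* = 14/5 = 2.8
lambda = (2*7*2.8 + 18)/5 = 11.44
Step 3: Compute optimal value.
f(x*) = 7*2.8^2 + 18*2.8 = 105.28


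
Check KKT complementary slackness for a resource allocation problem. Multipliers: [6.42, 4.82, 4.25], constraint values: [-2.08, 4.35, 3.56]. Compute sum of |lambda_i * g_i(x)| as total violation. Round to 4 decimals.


KKT complementary slackness check:
lambda_1 * g_1 = 6.42 * -2.08 = -13.3536
lambda_2 * g_2 = 4.82 * 4.35 = 20.967
lambda_3 * g_3 = 4.25 * 3.56 = 15.13
Total violation = 13.3536 + 20.967 + 15.13 = 49.4506


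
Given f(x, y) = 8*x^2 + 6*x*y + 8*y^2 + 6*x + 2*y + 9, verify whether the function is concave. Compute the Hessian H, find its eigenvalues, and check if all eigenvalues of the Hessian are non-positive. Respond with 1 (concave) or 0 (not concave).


The Hessian of f(x,y) = 8*x^2 + 6*x*y + 8*y^2 + 6*x + 2*y + 9 is:
H = [[16, 6], [6, 16]]
Trace = 16 + 16 = 32
Determinant = 16*16 - (6)^2 = 220
Discriminant = (32)^2 - 4*220 = 144.0
Eigenvalues: lambda_1 = 10.0, lambda_2 = 22.0
The function is not concave.

0


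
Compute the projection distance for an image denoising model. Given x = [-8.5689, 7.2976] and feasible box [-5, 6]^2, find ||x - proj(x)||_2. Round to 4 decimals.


Project each component onto [-5, 6].
clip(-8.5689) = -5.0, clip(7.2976) = 6.0
Projection = [-5.0, 6.0]
Squared diffs: [12.737, 1.6838]
Distance = sqrt(14.4208) = 3.7975


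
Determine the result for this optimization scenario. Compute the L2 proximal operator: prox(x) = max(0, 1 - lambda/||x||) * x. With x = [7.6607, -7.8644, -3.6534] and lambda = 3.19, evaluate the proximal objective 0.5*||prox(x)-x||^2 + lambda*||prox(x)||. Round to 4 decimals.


Step 1: Compute ||x||.
||x|| = 11.5708
Step 2: Compute scaling factor.
scale = max(0, 1 - 3.19/11.5708) = 0.7243
Step 3: prox(x) = [5.5487, -5.6962, -2.6462]
||prox(x)|| = 8.3808
Step 4: Proximal objective.
0.5*||prox-x||^2 = 5.0881
lambda*||prox|| = 26.7348
Total = 31.8227


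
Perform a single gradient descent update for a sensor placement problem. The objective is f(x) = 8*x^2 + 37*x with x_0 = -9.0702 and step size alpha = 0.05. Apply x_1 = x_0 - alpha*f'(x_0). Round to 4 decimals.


We compute the gradient at x_0 and apply the update.
f'(x) = 16*x + 37
f'(-9.0702) = 16*-9.0702 + 37 = -108.1232
x_1 = -9.0702 - 0.05*-108.1232 = -3.664


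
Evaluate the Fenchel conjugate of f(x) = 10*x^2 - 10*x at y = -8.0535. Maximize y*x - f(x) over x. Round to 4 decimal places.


f*(y) = sup_x {y*x - a*x^2 - b*x} = sup_x {(y-b)*x - a*x^2}
FOC: (y - b) - 2a*x = 0 => x* = (y - b)/(2a)
x* = (-8.0535 + 10)/(2*10) = 0.0973
f*(-8.0535) = (y-b)^2/(4a) = (-8.0535 + 10)^2/(4*10)
= 3.7889/40 = 0.0947


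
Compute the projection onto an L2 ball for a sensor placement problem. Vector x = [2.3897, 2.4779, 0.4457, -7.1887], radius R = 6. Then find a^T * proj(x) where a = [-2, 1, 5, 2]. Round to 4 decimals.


Step 1: Compute ||x|| (intermediates to 6 decimals).
||x|| = sqrt(2.3897^2 + 2.4779^2 + 0.4457^2 + (-7.1887)^2) = 7.982901
Step 2: Project.
Since ||x|| > R, scale = R/||x|| = 6/7.982901 = 0.751606, proj(x) = scale * x
proj(x) = [1.796113, 1.862405, 0.334991, -5.40307]
Step 3: Dot product.
a^T * proj(x) = -2*1.796113 + 1*1.862405 + 5*0.334991 + 2*(-5.40307) = -10.861


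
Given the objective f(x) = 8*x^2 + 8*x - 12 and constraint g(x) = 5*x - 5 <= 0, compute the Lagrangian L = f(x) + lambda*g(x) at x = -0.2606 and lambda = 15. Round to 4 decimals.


Step 1: Evaluate f(x).
f(-0.2606) = 8*(-0.2606)^2 + 8*(-0.2606) - 12 = -13.5415
Step 2: Evaluate g(x).
g(-0.2606) = 5*-0.2606 - 5 = -6.303
Step 3: Compute Lagrangian.
L = -13.5415 + 15*-6.303 = -108.0865


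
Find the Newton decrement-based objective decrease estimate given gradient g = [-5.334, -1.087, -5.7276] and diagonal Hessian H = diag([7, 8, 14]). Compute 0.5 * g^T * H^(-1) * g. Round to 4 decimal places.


Step 1: H is diagonal, so H^(-1) * g = [-0.762, -0.1359, -0.4091].
Step 2: g^T H^(-1) g = sum_i g_i^2 / H_ii
  = (-5.334)^2/7 + (-1.087)^2/8 + (-5.7276)^2/14
  = 4.0645 + 0.1477 + 2.3432 = 6.5554
Step 3: Objective decrease = 0.5 * g^T H^(-1) g = 3.2777


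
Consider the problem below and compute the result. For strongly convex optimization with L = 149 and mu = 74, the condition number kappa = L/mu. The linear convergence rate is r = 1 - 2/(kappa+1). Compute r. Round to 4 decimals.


Step 1: Compute the condition number.
kappa = L/mu = 149/74 = 2.0135
Step 2: Compute the convergence rate.
r = 1 - 2/(kappa + 1) = 1 - 2*mu/(L + mu) = (L - mu)/(L + mu) = 75/223 = 0.3363


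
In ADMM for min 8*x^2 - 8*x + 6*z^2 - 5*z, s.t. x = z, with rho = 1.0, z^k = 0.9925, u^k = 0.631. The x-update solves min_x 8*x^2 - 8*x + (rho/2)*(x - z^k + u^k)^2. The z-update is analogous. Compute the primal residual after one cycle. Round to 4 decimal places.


ADMM iteration with rho = 1.0, z^k = 0.9925, u^k = 0.631
Step 1: x-update.
Minimize 8*x^2 - 8*x + (1.0/2)*(x - 0.9925 + 0.631)^2
FOC: (2*8 + 1.0)*x = 8 + 1.0*(0.9925 - 0.631)
x^{k+1} = 0.4919
Step 2: z-update.
Minimize 6*z^2 - 5*z + (1.0/2)*(0.4919 - z + 0.631)^2
FOC: (2*6 + 1.0)*z = 5 + 1.0*(0.4919 + 0.631)
z^{k+1} = 0.471
Step 3: u-update.
u^{k+1} = 0.631 + 0.4919 - 0.471 = 0.6519
Step 4: Primal residual = |0.4919 - 0.471| = 0.0209


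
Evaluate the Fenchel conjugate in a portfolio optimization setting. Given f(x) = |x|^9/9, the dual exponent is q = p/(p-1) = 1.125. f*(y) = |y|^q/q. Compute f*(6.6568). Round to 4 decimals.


The conjugate exponent q satisfies 1/p + 1/q = 1.
p = 9, so q = 9/(9 - 1) = 1.125
|y|^q = 6.6568^1.125 = 8.4367
f*(6.6568) = 8.4367 / 1.125 = 7.4993


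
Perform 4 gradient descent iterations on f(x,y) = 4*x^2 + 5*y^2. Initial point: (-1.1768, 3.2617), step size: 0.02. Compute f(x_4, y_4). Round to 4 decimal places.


Gradient descent on f(x,y) = 4*x^2 + 5*y^2.
Starting point: (-1.1768, 3.2617), alpha = 0.02
Step 1: grad_x = 2*4*-1.1768 = -9.4144, grad_y = 2*5*3.2617 = 32.617
  x_1 = -1.1768 - 0.02*-9.4144 = -0.9885
  y_1 = 3.2617 - 0.02*32.617 = 2.6094
Step 2: grad_x = 2*4*-0.9885 = -7.9081, grad_y = 2*5*2.6094 = 26.0936
  x_2 = -0.9885 - 0.02*-7.9081 = -0.8304
  y_2 = 2.6094 - 0.02*26.0936 = 2.0875
Step 3: grad_x = 2*4*-0.8304 = -6.6428, grad_y = 2*5*2.0875 = 20.8749
  x_3 = -0.8304 - 0.02*-6.6428 = -0.6975
  y_3 = 2.0875 - 0.02*20.8749 = 1.67
Step 4: grad_x = 2*4*-0.6975 = -5.58, grad_y = 2*5*1.67 = 16.6999
  x_4 = -0.6975 - 0.02*-5.58 = -0.5859
  y_4 = 1.67 - 0.02*16.6999 = 1.336
f(-0.5859, 1.336) = 4*(-0.5859)^2 + 5*1.336^2 = 10.2975


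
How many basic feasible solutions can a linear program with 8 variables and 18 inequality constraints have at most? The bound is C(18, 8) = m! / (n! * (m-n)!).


Each vertex corresponds to some choice of n active constraints out of m, so the number of vertices is at most C(m, n) = m! / (n!(m-n)!).
m = 18, n = 8
Numerator: 18 * 17 * 16 * 15 * 14 * 13 * 12 * 11
Denominator: 8! = 40320
C(18, 8) = 43758


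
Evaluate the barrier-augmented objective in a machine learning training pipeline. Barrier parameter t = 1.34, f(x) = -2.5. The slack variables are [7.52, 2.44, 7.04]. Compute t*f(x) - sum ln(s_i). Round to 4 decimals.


Step 1: Compute log-barrier.
ln values: [2.0176, 0.892, 1.9516]
phi = -(2.0176 + 0.892 + 1.9516) = -4.8612
Step 2: Compute augmented objective.
t*f(x) = 1.34*-2.5 = -3.35
Total = -3.35 - 4.8612 = -8.2112


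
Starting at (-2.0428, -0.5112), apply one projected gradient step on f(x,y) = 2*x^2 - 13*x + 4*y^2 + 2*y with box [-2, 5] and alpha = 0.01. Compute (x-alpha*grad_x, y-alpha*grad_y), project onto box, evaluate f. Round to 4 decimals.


Step 1: Compute gradient at (-2.0428, -0.5112).
grad_x = 2*2*-2.0428 - 13 = -21.1712
grad_y = 2*4*-0.5112 + 2 = -2.0896
Step 2: Gradient step.
x_raw = -2.0428 - 0.01*-21.1712 = -1.8311
y_raw = -0.5112 - 0.01*-2.0896 = -0.4903
Step 3: Project onto [-2, 5].
x_proj = clip(-1.8311) = -1.8311
y_proj = clip(-0.4903) = -0.4903
Step 4: Evaluate f.
f(-1.8311, -0.4903) = 30.4909


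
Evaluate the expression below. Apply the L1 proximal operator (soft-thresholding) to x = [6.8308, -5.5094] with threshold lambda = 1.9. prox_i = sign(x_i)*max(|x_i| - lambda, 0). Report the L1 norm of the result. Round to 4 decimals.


Soft-thresholding with lambda = 1.9:
prox(6.8308) = sign(6.8308)*max(|6.8308| - 1.9, 0) = 4.9308
prox(-5.5094) = sign(-5.5094)*max(|-5.5094| - 1.9, 0) = -3.6094
prox(x) = [4.9308, -3.6094]
||prox(x)||_1 = 4.9308 + 3.6094 = 8.5402


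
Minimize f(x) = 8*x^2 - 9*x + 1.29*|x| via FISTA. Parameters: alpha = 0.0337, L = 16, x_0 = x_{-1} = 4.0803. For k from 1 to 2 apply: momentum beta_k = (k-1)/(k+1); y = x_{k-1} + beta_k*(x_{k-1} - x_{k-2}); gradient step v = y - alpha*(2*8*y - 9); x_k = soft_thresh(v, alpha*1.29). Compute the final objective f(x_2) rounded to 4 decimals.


FISTA on f(x) = 8*x^2 - 9*x + 1.29*|x|
L = 16, alpha = 0.0337
Iteration 1: beta = 0.0, y = 4.0803 + 0.0*(4.0803 - 4.0803) = 4.0803
  grad(y) = 56.2848, v = y - alpha*grad = 2.1835
  prox(v) = soft_thresh(2.1835, 0.0435) = 2.14
Iteration 2: beta = 0.3333, y = 2.14 + 0.3333*(2.14 - 4.0803) = 1.4933
  grad(y) = 14.8924, v = y - alpha*grad = 0.9914
  prox(v) = soft_thresh(0.9914, 0.0435) = 0.9479
f(x_2) = 8*0.9479^2 - 9*0.9479 + 1.29*|0.9479| = -0.12


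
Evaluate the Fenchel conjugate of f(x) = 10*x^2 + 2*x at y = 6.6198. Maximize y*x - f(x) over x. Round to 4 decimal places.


f*(y) = sup_x {y*x - a*x^2 - b*x} = sup_x {(y-b)*x - a*x^2}
FOC: (y - b) - 2a*x = 0 => x* = (y - b)/(2a)
x* = (6.6198 - 2)/(2*10) = 0.231
f*(6.6198) = (y-b)^2/(4a) = (6.6198 - 2)^2/(4*10)
= 21.3426/40 = 0.5336


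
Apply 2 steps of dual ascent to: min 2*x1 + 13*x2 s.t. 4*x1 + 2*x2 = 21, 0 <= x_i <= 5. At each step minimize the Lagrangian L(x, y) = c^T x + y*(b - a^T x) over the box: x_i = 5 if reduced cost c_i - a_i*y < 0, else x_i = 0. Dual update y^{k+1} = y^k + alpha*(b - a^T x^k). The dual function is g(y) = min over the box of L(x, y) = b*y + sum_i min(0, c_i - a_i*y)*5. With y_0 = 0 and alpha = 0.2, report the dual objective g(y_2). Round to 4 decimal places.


Dual ascent for LP: min 2*x1 + 13*x2, 4*x1 + 2*x2 = 21, 0 <= x_i <= 5
Step 1: y^k = 0.0, reduced costs: (2.0, 13.0)
  x^k = (0.0, 0.0), subgradient = b - a^T x = 21.0
  y^{k+1} = 0.0 + 0.2*21.0 = 4.2
Step 2: y^k = 4.2, reduced costs: (-14.8, 4.6)
  x^k = (5.0, 0.0), subgradient = b - a^T x = 1.0
  y^{k+1} = 4.2 + 0.2*1.0 = 4.4
Dual objective at y_2 = 4.4: reduced costs (-15.6, 4.2), box minimizer x = (5.0, 0.0)
g(y_2) = b*y + (c1 - a1*y)*x1 + (c2 - a2*y)*x2 = 21*4.4 + (-15.6)*5.0 + 4.2*0.0 = 92.4 - 78.0 + 0.0 = 14.4


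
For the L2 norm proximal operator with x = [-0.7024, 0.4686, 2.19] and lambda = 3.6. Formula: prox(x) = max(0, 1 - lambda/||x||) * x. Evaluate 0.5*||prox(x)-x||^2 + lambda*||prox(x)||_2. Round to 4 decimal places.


Step 1: Compute ||x||.
||x|| = 2.3471
Step 2: Compute scaling factor.
scale = max(0, 1 - 3.6/2.3471) = 0.0
Step 3: prox(x) = [-0.0, 0.0, 0.0]
||prox(x)|| = 0.0
Step 4: Proximal objective.
0.5*||prox-x||^2 = 2.7545
lambda*||prox|| = 0.0
Total = 2.7545


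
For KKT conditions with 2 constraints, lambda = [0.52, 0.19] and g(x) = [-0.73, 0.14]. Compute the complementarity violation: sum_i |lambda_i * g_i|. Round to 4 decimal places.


KKT complementary slackness check:
lambda_1 * g_1 = 0.52 * -0.73 = -0.3796
lambda_2 * g_2 = 0.19 * 0.14 = 0.0266
Total violation = 0.3796 + 0.0266 = 0.4062


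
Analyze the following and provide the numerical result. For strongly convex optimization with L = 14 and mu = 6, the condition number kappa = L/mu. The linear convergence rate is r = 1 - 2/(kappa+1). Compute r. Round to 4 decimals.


Step 1: Compute the condition number.
kappa = L/mu = 14/6 = 2.3333
Step 2: Compute the convergence rate.
r = 1 - 2/(kappa + 1) = 1 - 2*mu/(L + mu) = (L - mu)/(L + mu) = 8/20 = 0.4


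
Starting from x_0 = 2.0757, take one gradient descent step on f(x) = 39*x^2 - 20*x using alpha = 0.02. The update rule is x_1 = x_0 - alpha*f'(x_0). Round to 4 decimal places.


We compute the gradient at x_0 and apply the update.
f'(x) = 78*x - 20
f'(2.0757) = 78*2.0757 - 20 = 141.9046
x_1 = 2.0757 - 0.02*141.9046 = -0.7624


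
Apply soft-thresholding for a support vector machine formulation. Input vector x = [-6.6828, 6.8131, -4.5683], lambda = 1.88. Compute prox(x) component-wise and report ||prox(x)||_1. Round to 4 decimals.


Soft-thresholding with lambda = 1.88:
prox(-6.6828) = sign(-6.6828)*max(|-6.6828| - 1.88, 0) = -4.8028
prox(6.8131) = sign(6.8131)*max(|6.8131| - 1.88, 0) = 4.9331
prox(-4.5683) = sign(-4.5683)*max(|-4.5683| - 1.88, 0) = -2.6883
prox(x) = [-4.8028, 4.9331, -2.6883]
||prox(x)||_1 = 4.8028 + 4.9331 + 2.6883 = 12.4242


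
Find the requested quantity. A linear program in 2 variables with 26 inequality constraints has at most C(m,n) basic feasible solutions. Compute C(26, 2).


Each vertex corresponds to some choice of n active constraints out of m, so the number of vertices is at most C(m, n) = m! / (n!(m-n)!).
m = 26, n = 2
Numerator: 26 * 25
Denominator: 2! = 2
C(26, 2) = 325


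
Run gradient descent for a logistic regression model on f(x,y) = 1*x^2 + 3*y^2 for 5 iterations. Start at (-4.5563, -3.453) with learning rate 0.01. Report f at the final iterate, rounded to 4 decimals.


Gradient descent on f(x,y) = 1*x^2 + 3*y^2.
Starting point: (-4.5563, -3.453), alpha = 0.01
Step 1: grad_x = 2*1*-4.5563 = -9.1126, grad_y = 2*3*-3.453 = -20.718
  x_1 = -4.5563 - 0.01*-9.1126 = -4.4652
  y_1 = -3.453 - 0.01*-20.718 = -3.2458
Step 2: grad_x = 2*1*-4.4652 = -8.9303, grad_y = 2*3*-3.2458 = -19.4749
  x_2 = -4.4652 - 0.01*-8.9303 = -4.3759
  y_2 = -3.2458 - 0.01*-19.4749 = -3.0511
Step 3: grad_x = 2*1*-4.3759 = -8.7517, grad_y = 2*3*-3.0511 = -18.3064
  x_3 = -4.3759 - 0.01*-8.7517 = -4.2884
  y_3 = -3.0511 - 0.01*-18.3064 = -2.868
Step 4: grad_x = 2*1*-4.2884 = -8.5767, grad_y = 2*3*-2.868 = -17.208
  x_4 = -4.2884 - 0.01*-8.5767 = -4.2026
  y_4 = -2.868 - 0.01*-17.208 = -2.6959
Step 5: grad_x = 2*1*-4.2026 = -8.4052, grad_y = 2*3*-2.6959 = -16.1756
  x_5 = -4.2026 - 0.01*-8.4052 = -4.1185
  y_5 = -2.6959 - 0.01*-16.1756 = -2.5342
f(-4.1185, -2.5342) = 1*(-4.1185)^2 + 3*(-2.5342)^2 = 36.2284


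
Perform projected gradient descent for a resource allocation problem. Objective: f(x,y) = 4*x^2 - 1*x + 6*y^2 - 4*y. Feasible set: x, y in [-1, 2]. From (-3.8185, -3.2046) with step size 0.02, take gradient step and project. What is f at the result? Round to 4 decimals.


Step 1: Compute gradient at (-3.8185, -3.2046).
grad_x = 2*4*-3.8185 - 1 = -31.548
grad_y = 2*6*-3.2046 - 4 = -42.4552
Step 2: Gradient step.
x_raw = -3.8185 - 0.02*-31.548 = -3.1875
y_raw = -3.2046 - 0.02*-42.4552 = -2.3555
Step 3: Project onto [-1, 2].
x_proj = clip(-3.1875) = -1.0
y_proj = clip(-2.3555) = -1.0
Step 4: Evaluate f.
f(-1.0, -1.0) = 15.0


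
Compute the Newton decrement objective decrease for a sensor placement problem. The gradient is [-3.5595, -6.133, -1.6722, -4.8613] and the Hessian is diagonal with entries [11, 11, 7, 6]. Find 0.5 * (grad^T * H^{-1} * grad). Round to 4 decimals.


Step 1: H is diagonal, so H^(-1) * g = [-0.3236, -0.5575, -0.2389, -0.8102].
Step 2: g^T H^(-1) g = sum_i g_i^2 / H_ii
  = (-3.5595)^2/11 + (-6.133)^2/11 + (-1.6722)^2/7 + (-4.8613)^2/6
  = 1.1518 + 3.4194 + 0.3995 + 3.9387 = 8.9094
Step 3: Objective decrease = 0.5 * g^T H^(-1) g = 4.4547


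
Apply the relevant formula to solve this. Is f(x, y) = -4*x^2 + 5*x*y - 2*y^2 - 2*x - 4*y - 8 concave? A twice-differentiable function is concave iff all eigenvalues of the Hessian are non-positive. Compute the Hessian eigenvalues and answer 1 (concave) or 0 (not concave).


The Hessian of f(x,y) = -4*x^2 + 5*x*y - 2*y^2 - 2*x - 4*y - 8 is:
H = [[-8, 5], [5, -4]]
Trace = -8 - 4 = -12
Determinant = -8*-4 - (5)^2 = 7
Discriminant = (-12)^2 - 4*7 = 116.0
Eigenvalues: lambda_1 = -11.3852, lambda_2 = -0.6148
The function is concave.

1


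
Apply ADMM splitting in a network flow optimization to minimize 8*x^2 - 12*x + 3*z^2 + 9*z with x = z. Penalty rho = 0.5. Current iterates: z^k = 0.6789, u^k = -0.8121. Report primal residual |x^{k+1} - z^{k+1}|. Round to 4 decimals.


ADMM iteration with rho = 0.5, z^k = 0.6789, u^k = -0.8121
Step 1: x-update.
Minimize 8*x^2 - 12*x + (0.5/2)*(x - 0.6789 - 0.8121)^2
FOC: (2*8 + 0.5)*x = 12 + 0.5*(0.6789 + 0.8121)
x^{k+1} = 0.7725
Step 2: z-update.
Minimize 3*z^2 + 9*z + (0.5/2)*(0.7725 - z - 0.8121)^2
FOC: (2*3 + 0.5)*z = -9 + 0.5*(0.7725 - 0.8121)
z^{k+1} = -1.3877
Step 3: u-update.
u^{k+1} = -0.8121 + 0.7725 + 1.3877 = 1.348
Step 4: Primal residual = |0.7725 + 1.3877| = 2.1601


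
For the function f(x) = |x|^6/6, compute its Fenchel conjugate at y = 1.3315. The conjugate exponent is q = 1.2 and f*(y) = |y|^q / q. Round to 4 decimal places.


The conjugate exponent q satisfies 1/p + 1/q = 1.
p = 6, so q = 6/(6 - 1) = 1.2
|y|^q = 1.3315^1.2 = 1.41
f*(1.3315) = 1.41 / 1.2 = 1.175


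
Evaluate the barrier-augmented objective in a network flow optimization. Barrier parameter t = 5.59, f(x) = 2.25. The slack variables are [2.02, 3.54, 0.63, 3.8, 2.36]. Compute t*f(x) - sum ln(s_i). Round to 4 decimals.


Step 1: Compute log-barrier.
ln values: [0.7031, 1.2641, -0.462, 1.335, 0.8587]
phi = -(0.7031 + 1.2641 - 0.462 + 1.335 + 0.8587) = -3.6989
Step 2: Compute augmented objective.
t*f(x) = 5.59*2.25 = 12.5775
Total = 12.5775 - 3.6989 = 8.8786


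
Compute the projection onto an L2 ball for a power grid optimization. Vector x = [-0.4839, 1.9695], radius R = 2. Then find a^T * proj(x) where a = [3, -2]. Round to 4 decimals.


Step 1: Compute ||x|| (intermediates to 6 decimals).
||x|| = sqrt((-0.4839)^2 + 1.9695^2) = 2.028075
Step 2: Project.
Since ||x|| > R, scale = R/||x|| = 2/2.028075 = 0.986157, proj(x) = scale * x
proj(x) = [-0.477201, 1.942236]
Step 3: Dot product.
a^T * proj(x) = 3*(-0.477201) - 2*1.942236 = -5.3161


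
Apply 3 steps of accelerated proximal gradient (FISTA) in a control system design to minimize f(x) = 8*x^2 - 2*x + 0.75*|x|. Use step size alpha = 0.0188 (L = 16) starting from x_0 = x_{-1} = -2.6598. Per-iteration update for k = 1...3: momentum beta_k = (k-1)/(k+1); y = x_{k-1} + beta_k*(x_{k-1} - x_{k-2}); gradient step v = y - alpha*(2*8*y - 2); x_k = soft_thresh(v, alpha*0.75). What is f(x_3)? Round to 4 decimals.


FISTA on f(x) = 8*x^2 - 2*x + 0.75*|x|
L = 16, alpha = 0.0188
Iteration 1: beta = 0.0, y = -2.6598 + 0.0*(-2.6598 + 2.6598) = -2.6598
  grad(y) = -44.5568, v = y - alpha*grad = -1.8221
  prox(v) = soft_thresh(-1.8221, 0.0141) = -1.808
Iteration 2: beta = 0.3333, y = -1.808 + 0.3333*(-1.808 + 2.6598) = -1.5241
  grad(y) = -26.3858, v = y - alpha*grad = -1.0281
  prox(v) = soft_thresh(-1.0281, 0.0141) = -1.014
Iteration 3: beta = 0.5, y = -1.014 + 0.5*(-1.014 + 1.808) = -0.6169
  grad(y) = -11.8707, v = y - alpha*grad = -0.3938
  prox(v) = soft_thresh(-0.3938, 0.0141) = -0.3797
f(x_3) = 8*(-0.3797)^2 - 2*(-0.3797) + 0.75*|-0.3797| = 2.1971


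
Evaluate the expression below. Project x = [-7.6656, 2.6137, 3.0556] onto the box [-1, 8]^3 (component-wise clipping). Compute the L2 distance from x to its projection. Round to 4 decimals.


Project each component onto [-1, 8].
clip(-7.6656) = -1.0, clip(2.6137) = 2.6137, clip(3.0556) = 3.0556
Projection = [-1.0, 2.6137, 3.0556]
Squared diffs: [44.4302, 0.0, 0.0]
Distance = sqrt(44.4302) = 6.6656


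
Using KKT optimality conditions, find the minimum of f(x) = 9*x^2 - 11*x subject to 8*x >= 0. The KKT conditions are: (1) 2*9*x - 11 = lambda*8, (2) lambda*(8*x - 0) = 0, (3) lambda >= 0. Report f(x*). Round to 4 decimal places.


Step 1: Try lambda = 0 (constraint inactive).
Stationarity: 2*9*x - 11 = 0
x* = 11/(2*9) = 11/18 = 0.6111 (rounded; the exact value 11/18 is used below)
Check constraint: 8*0.6111 = 4.8888 >= 0 -- satisfied.
Step 2: Compute optimal value.
f(x*) = 9*(11/18)^2 - 11*(11/18) = -3.3611


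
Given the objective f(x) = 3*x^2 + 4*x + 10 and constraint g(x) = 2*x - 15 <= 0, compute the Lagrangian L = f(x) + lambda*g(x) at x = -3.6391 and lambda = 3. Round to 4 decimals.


Step 1: Evaluate f(x).
f(-3.6391) = 3*(-3.6391)^2 + 4*(-3.6391) + 10 = 35.1727
Step 2: Evaluate g(x).
g(-3.6391) = 2*-3.6391 - 15 = -22.2782
Step 3: Compute Lagrangian.
L = 35.1727 + 3*-22.2782 = -31.6619


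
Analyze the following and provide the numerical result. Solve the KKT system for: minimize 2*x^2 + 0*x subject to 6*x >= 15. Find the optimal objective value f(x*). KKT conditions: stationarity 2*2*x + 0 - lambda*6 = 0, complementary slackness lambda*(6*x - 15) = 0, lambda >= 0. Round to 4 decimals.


Step 1: Try lambda = 0 (constraint inactive).
x_unc = 0/(2*2) = 0.0
Check: 6*0.0 = 0.0 < 15 -- violated!
Step 2: Constraint must be active: 6*x = 15
x* = 15/6 = 2.5
lambda = (2*2*2.5 + 0)/6 = 1.6667
Step 3: Compute optimal value.
f(x*) = 2*2.5^2 + 0*2.5 = 12.5


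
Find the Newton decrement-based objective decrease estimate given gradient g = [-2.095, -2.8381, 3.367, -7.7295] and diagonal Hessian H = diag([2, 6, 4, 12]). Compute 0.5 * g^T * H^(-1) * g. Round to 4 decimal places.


Step 1: H is diagonal, so H^(-1) * g = [-1.0475, -0.473, 0.8418, -0.6441].
Step 2: g^T H^(-1) g = sum_i g_i^2 / H_ii
  = (-2.095)^2/2 + (-2.8381)^2/6 + (3.367)^2/4 + (-7.7295)^2/12
  = 2.1945 + 1.3425 + 2.8342 + 4.9788 = 11.3499
Step 3: Objective decrease = 0.5 * g^T H^(-1) g = 5.675


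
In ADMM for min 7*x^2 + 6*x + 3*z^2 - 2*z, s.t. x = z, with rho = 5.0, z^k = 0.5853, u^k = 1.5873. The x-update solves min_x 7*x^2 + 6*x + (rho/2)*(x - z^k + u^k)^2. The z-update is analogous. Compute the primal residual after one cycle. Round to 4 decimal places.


ADMM iteration with rho = 5.0, z^k = 0.5853, u^k = 1.5873
Step 1: x-update.
Minimize 7*x^2 + 6*x + (5.0/2)*(x - 0.5853 + 1.5873)^2
FOC: (2*7 + 5.0)*x = -6 + 5.0*(0.5853 - 1.5873)
x^{k+1} = -0.5795
Step 2: z-update.
Minimize 3*z^2 - 2*z + (5.0/2)*(-0.5795 - z + 1.5873)^2
FOC: (2*3 + 5.0)*z = 2 + 5.0*(-0.5795 + 1.5873)
z^{k+1} = 0.6399
Step 3: u-update.
u^{k+1} = 1.5873 - 0.5795 - 0.6399 = 0.3679
Step 4: Primal residual = |-0.5795 - 0.6399| = 1.2194


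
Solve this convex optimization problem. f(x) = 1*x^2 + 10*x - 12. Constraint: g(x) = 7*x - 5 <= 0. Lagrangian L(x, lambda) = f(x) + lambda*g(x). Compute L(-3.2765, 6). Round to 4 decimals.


Step 1: Evaluate f(x).
f(-3.2765) = 1*(-3.2765)^2 + 10*(-3.2765) - 12 = -34.0295
Step 2: Evaluate g(x).
g(-3.2765) = 7*-3.2765 - 5 = -27.9355
Step 3: Compute Lagrangian.
L = -34.0295 + 6*-27.9355 = -201.6425


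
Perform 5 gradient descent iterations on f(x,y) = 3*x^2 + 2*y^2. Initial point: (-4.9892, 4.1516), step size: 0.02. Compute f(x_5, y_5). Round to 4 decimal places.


Gradient descent on f(x,y) = 3*x^2 + 2*y^2.
Starting point: (-4.9892, 4.1516), alpha = 0.02
Step 1: grad_x = 2*3*-4.9892 = -29.9352, grad_y = 2*2*4.1516 = 16.6064
  x_1 = -4.9892 - 0.02*-29.9352 = -4.3905
  y_1 = 4.1516 - 0.02*16.6064 = 3.8195
Step 2: grad_x = 2*3*-4.3905 = -26.343, grad_y = 2*2*3.8195 = 15.2779
  x_2 = -4.3905 - 0.02*-26.343 = -3.8636
  y_2 = 3.8195 - 0.02*15.2779 = 3.5139
Step 3: grad_x = 2*3*-3.8636 = -23.1818, grad_y = 2*2*3.5139 = 14.0557
  x_3 = -3.8636 - 0.02*-23.1818 = -3.4
  y_3 = 3.5139 - 0.02*14.0557 = 3.2328
Step 4: grad_x = 2*3*-3.4 = -20.4, grad_y = 2*2*3.2328 = 12.9312
  x_4 = -3.4 - 0.02*-20.4 = -2.992
  y_4 = 3.2328 - 0.02*12.9312 = 2.9742
Step 5: grad_x = 2*3*-2.992 = -17.952, grad_y = 2*2*2.9742 = 11.8967
  x_5 = -2.992 - 0.02*-17.952 = -2.633
  y_5 = 2.9742 - 0.02*11.8967 = 2.7362
f(-2.633, 2.7362) = 3*(-2.633)^2 + 2*2.7362^2 = 35.7715


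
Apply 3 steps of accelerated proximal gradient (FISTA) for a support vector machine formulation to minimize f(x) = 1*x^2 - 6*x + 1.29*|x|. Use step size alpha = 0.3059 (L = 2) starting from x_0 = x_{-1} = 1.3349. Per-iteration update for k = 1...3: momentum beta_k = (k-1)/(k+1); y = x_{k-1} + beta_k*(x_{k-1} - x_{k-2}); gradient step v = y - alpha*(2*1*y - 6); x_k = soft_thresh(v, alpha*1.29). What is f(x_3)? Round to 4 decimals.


FISTA on f(x) = 1*x^2 - 6*x + 1.29*|x|
L = 2, alpha = 0.3059
Iteration 1: beta = 0.0, y = 1.3349 + 0.0*(1.3349 - 1.3349) = 1.3349
  grad(y) = -3.3302, v = y - alpha*grad = 2.3536
  prox(v) = soft_thresh(2.3536, 0.3946) = 1.959
Iteration 2: beta = 0.3333, y = 1.959 + 0.3333*(1.959 - 1.3349) = 2.167
  grad(y) = -1.6659, v = y - alpha*grad = 2.6766
  prox(v) = soft_thresh(2.6766, 0.3946) = 2.282
Iteration 3: beta = 0.5, y = 2.282 + 0.5*(2.282 - 1.959) = 2.4435
  grad(y) = -1.1129, v = y - alpha*grad = 2.784
  prox(v) = soft_thresh(2.784, 0.3946) = 2.3894
f(x_3) = 1*2.3894^2 - 6*2.3894 + 1.29*|2.3894| = -5.5448


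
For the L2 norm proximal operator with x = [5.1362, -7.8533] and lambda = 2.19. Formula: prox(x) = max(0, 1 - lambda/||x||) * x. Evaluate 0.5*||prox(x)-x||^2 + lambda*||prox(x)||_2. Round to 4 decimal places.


Step 1: Compute ||x||.
||x|| = 9.3838
Step 2: Compute scaling factor.
scale = max(0, 1 - 2.19/9.3838) = 0.7666
Step 3: prox(x) = [3.9375, -6.0205]
||prox(x)|| = 7.1938
Step 4: Proximal objective.
0.5*||prox-x||^2 = 2.3981
lambda*||prox|| = 15.7544
Total = 18.1524


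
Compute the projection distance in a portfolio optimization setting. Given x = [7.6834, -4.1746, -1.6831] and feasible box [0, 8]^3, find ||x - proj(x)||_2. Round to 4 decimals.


Project each component onto [0, 8].
clip(7.6834) = 7.6834, clip(-4.1746) = 0.0, clip(-1.6831) = 0.0
Projection = [7.6834, 0.0, 0.0]
Squared diffs: [0.0, 17.4273, 2.8328]
Distance = sqrt(20.2601) = 4.5011


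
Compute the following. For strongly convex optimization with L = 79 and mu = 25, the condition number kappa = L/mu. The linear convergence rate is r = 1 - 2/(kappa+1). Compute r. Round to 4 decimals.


Step 1: Compute the condition number.
kappa = L/mu = 79/25 = 3.16
Step 2: Compute the convergence rate.
r = 1 - 2/(kappa + 1) = 1 - 2*mu/(L + mu) = (L - mu)/(L + mu) = 54/104 = 0.5192


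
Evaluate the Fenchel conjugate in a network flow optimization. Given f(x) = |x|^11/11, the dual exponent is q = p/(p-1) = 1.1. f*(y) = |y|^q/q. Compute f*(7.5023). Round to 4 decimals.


The conjugate exponent q satisfies 1/p + 1/q = 1.
p = 11, so q = 11/(11 - 1) = 1.1
|y|^q = 7.5023^1.1 = 9.1773
f*(7.5023) = 9.1773 / 1.1 = 8.343


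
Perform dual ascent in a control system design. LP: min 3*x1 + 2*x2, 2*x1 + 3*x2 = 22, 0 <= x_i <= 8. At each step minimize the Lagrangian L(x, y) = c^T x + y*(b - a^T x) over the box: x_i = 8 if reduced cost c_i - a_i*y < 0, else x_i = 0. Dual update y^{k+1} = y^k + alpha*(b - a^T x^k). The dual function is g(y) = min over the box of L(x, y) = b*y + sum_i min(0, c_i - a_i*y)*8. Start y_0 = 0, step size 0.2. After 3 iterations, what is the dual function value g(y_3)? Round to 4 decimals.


Dual ascent for LP: min 3*x1 + 2*x2, 2*x1 + 3*x2 = 22, 0 <= x_i <= 8
Step 1: y^k = 0.0, reduced costs: (3.0, 2.0)
  x^k = (0.0, 0.0), subgradient = b - a^T x = 22.0
  y^{k+1} = 0.0 + 0.2*22.0 = 4.4
Step 2: y^k = 4.4, reduced costs: (-5.8, -11.2)
  x^k = (8.0, 8.0), subgradient = b - a^T x = -18.0
  y^{k+1} = 4.4 + 0.2*-18.0 = 0.8
Step 3: y^k = 0.8, reduced costs: (1.4, -0.4)
  x^k = (0.0, 8.0), subgradient = b - a^T x = -2.0
  y^{k+1} = 0.8 + 0.2*-2.0 = 0.4
Dual objective at y_3 = 0.4: reduced costs (2.2, 0.8), box minimizer x = (0.0, 0.0)
g(y_3) = b*y + (c1 - a1*y)*x1 + (c2 - a2*y)*x2 = 22*0.4 + 2.2*0.0 + 0.8*0.0 = 8.8 + 0.0 + 0.0 = 8.8


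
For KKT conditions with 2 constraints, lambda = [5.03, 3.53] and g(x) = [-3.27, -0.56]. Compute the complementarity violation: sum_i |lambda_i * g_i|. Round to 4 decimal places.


KKT complementary slackness check:
lambda_1 * g_1 = 5.03 * -3.27 = -16.4481
lambda_2 * g_2 = 3.53 * -0.56 = -1.9768
Total violation = 16.4481 + 1.9768 = 18.4249


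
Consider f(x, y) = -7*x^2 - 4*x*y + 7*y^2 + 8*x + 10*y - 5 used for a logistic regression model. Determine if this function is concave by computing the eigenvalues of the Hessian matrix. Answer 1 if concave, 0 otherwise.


The Hessian of f(x,y) = -7*x^2 - 4*x*y + 7*y^2 + 8*x + 10*y - 5 is:
H = [[-14, -4], [-4, 14]]
Trace = -14 + 14 = 0
Determinant = -14*14 - (-4)^2 = -212
Discriminant = (0)^2 - 4*-212 = 848.0
Eigenvalues: lambda_1 = -14.5602, lambda_2 = 14.5602
The function is not concave.

0


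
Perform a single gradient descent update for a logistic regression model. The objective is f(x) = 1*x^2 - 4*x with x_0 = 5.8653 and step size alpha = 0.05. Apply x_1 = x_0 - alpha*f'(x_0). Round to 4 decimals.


We compute the gradient at x_0 and apply the update.
f'(x) = 2*x - 4
f'(5.8653) = 2*5.8653 - 4 = 7.7306
x_1 = 5.8653 - 0.05*7.7306 = 5.4788


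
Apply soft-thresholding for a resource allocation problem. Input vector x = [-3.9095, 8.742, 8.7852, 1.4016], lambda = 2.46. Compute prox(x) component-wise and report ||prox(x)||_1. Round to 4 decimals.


Soft-thresholding with lambda = 2.46:
prox(-3.9095) = sign(-3.9095)*max(|-3.9095| - 2.46, 0) = -1.4495
prox(8.742) = sign(8.742)*max(|8.742| - 2.46, 0) = 6.282
prox(8.7852) = sign(8.7852)*max(|8.7852| - 2.46, 0) = 6.3252
prox(1.4016) = sign(1.4016)*max(|1.4016| - 2.46, 0) = 0.0
prox(x) = [-1.4495, 6.282, 6.3252, 0.0]
||prox(x)||_1 = 1.4495 + 6.282 + 6.3252 + 0.0 = 14.0567


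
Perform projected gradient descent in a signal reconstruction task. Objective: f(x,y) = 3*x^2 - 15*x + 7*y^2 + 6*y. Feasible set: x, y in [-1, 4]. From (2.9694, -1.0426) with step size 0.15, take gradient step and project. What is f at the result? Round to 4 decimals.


Step 1: Compute gradient at (2.9694, -1.0426).
grad_x = 2*3*2.9694 - 15 = 2.8164
grad_y = 2*7*-1.0426 + 6 = -8.5964
Step 2: Gradient step.
x_raw = 2.9694 - 0.15*2.8164 = 2.5469
y_raw = -1.0426 - 0.15*-8.5964 = 0.2469
Step 3: Project onto [-1, 4].
x_proj = clip(2.5469) = 2.5469
y_proj = clip(0.2469) = 0.2469
Step 4: Evaluate f.
f(2.5469, 0.2469) = -16.8357


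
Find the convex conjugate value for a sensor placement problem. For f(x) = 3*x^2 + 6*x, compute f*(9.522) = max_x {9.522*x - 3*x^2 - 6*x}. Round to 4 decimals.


f*(y) = sup_x {y*x - a*x^2 - b*x} = sup_x {(y-b)*x - a*x^2}
FOC: (y - b) - 2a*x = 0 => x* = (y - b)/(2a)
x* = (9.522 - 6)/(2*3) = 0.587
f*(9.522) = (y-b)^2/(4a) = (9.522 - 6)^2/(4*3)
= 12.4045/12 = 1.0337


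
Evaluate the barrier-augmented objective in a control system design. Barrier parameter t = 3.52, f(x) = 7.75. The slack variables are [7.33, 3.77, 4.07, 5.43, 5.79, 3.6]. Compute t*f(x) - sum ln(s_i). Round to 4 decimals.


Step 1: Compute log-barrier.
ln values: [1.992, 1.3271, 1.4036, 1.6919, 1.7561, 1.2809]
phi = -(1.992 + 1.3271 + 1.4036 + 1.6919 + 1.7561 + 1.2809) = -9.4517
Step 2: Compute augmented objective.
t*f(x) = 3.52*7.75 = 27.28
Total = 27.28 - 9.4517 = 17.8283


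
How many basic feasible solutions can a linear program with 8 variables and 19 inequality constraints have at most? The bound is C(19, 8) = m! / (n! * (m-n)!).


Each vertex corresponds to some choice of n active constraints out of m, so the number of vertices is at most C(m, n) = m! / (n!(m-n)!).
m = 19, n = 8
Numerator: 19 * 18 * 17 * 16 * 15 * 14 * 13 * 12
Denominator: 8! = 40320
C(19, 8) = 75582


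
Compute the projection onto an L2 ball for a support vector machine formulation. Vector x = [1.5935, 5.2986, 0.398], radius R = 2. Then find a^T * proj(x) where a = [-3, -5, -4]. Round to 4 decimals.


Step 1: Compute ||x|| (intermediates to 6 decimals).
||x|| = sqrt(1.5935^2 + 5.2986^2 + 0.398^2) = 5.547324
Step 2: Project.
Since ||x|| > R, scale = R/||x|| = 2/5.547324 = 0.360534, proj(x) = scale * x
proj(x) = [0.574511, 1.910325, 0.143493]
Step 3: Dot product.
a^T * proj(x) = -3*0.574511 - 5*1.910325 - 4*0.143493 = -11.8491


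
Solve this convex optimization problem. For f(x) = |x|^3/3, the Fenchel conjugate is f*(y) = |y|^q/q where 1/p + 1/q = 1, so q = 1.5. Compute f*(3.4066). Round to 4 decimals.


The conjugate exponent q satisfies 1/p + 1/q = 1.
p = 3, so q = 3/(3 - 1) = 1.5
|y|^q = 3.4066^1.5 = 6.2876
f*(3.4066) = 6.2876 / 1.5 = 4.1917


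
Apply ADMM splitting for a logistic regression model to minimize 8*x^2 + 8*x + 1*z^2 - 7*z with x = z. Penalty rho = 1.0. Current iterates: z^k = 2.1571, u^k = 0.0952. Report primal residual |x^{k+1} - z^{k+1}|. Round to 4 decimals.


ADMM iteration with rho = 1.0, z^k = 2.1571, u^k = 0.0952
Step 1: x-update.
Minimize 8*x^2 + 8*x + (1.0/2)*(x - 2.1571 + 0.0952)^2
FOC: (2*8 + 1.0)*x = -8 + 1.0*(2.1571 - 0.0952)
x^{k+1} = -0.3493
Step 2: z-update.
Minimize 1*z^2 - 7*z + (1.0/2)*(-0.3493 - z + 0.0952)^2
FOC: (2*1 + 1.0)*z = 7 + 1.0*(-0.3493 + 0.0952)
z^{k+1} = 2.2486
Step 3: u-update.
u^{k+1} = 0.0952 - 0.3493 - 2.2486 = -2.5027
Step 4: Primal residual = |-0.3493 - 2.2486| = 2.5979


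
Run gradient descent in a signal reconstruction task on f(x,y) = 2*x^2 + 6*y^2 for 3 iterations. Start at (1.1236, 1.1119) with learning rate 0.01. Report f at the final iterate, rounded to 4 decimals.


Gradient descent on f(x,y) = 2*x^2 + 6*y^2.
Starting point: (1.1236, 1.1119), alpha = 0.01
Step 1: grad_x = 2*2*1.1236 = 4.4944, grad_y = 2*6*1.1119 = 13.3428
  x_1 = 1.1236 - 0.01*4.4944 = 1.0787
  y_1 = 1.1119 - 0.01*13.3428 = 0.9785
Step 2: grad_x = 2*2*1.0787 = 4.3146, grad_y = 2*6*0.9785 = 11.7417
  x_2 = 1.0787 - 0.01*4.3146 = 1.0355
  y_2 = 0.9785 - 0.01*11.7417 = 0.8611
Step 3: grad_x = 2*2*1.0355 = 4.142, grad_y = 2*6*0.8611 = 10.3327
  x_3 = 1.0355 - 0.01*4.142 = 0.9941
  y_3 = 0.8611 - 0.01*10.3327 = 0.7577
f(0.9941, 0.7577) = 2*0.9941^2 + 6*0.7577^2 = 5.4213


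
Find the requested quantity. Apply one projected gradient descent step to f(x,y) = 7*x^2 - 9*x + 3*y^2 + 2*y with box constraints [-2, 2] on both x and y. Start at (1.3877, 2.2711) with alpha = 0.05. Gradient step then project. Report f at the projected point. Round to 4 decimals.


Step 1: Compute gradient at (1.3877, 2.2711).
grad_x = 2*7*1.3877 - 9 = 10.4278
grad_y = 2*3*2.2711 + 2 = 15.6266
Step 2: Gradient step.
x_raw = 1.3877 - 0.05*10.4278 = 0.8663
y_raw = 2.2711 - 0.05*15.6266 = 1.4898
Step 3: Project onto [-2, 2].
x_proj = clip(0.8663) = 0.8663
y_proj = clip(1.4898) = 1.4898
Step 4: Evaluate f.
f(0.8663, 1.4898) = 7.0944


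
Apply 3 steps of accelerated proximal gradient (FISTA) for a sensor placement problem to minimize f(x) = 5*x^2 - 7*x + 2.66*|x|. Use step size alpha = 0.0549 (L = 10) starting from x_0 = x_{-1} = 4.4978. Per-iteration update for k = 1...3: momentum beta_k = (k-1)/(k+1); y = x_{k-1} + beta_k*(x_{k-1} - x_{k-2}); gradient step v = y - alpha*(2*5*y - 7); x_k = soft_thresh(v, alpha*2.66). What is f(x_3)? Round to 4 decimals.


FISTA on f(x) = 5*x^2 - 7*x + 2.66*|x|
L = 10, alpha = 0.0549
Iteration 1: beta = 0.0, y = 4.4978 + 0.0*(4.4978 - 4.4978) = 4.4978
  grad(y) = 37.978, v = y - alpha*grad = 2.4128
  prox(v) = soft_thresh(2.4128, 0.146) = 2.2668
Iteration 2: beta = 0.3333, y = 2.2668 + 0.3333*(2.2668 - 4.4978) = 1.5231
  grad(y) = 8.231, v = y - alpha*grad = 1.0712
  prox(v) = soft_thresh(1.0712, 0.146) = 0.9252
Iteration 3: beta = 0.5, y = 0.9252 + 0.5*(0.9252 - 2.2668) = 0.2544
  grad(y) = -4.4561, v = y - alpha*grad = 0.499
  prox(v) = soft_thresh(0.499, 0.146) = 0.353
f(x_3) = 5*0.353^2 - 7*0.353 + 2.66*|0.353| = -0.909


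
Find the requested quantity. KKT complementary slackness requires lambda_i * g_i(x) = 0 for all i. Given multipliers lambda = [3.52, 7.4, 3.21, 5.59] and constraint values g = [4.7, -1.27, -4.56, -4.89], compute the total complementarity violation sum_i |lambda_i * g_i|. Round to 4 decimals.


KKT complementary slackness check:
lambda_1 * g_1 = 3.52 * 4.7 = 16.544
lambda_2 * g_2 = 7.4 * -1.27 = -9.398
lambda_3 * g_3 = 3.21 * -4.56 = -14.6376
lambda_4 * g_4 = 5.59 * -4.89 = -27.3351
Total violation = 16.544 + 9.398 + 14.6376 + 27.3351 = 67.9147


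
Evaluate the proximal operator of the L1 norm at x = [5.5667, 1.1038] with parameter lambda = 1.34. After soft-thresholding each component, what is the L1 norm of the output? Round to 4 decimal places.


Soft-thresholding with lambda = 1.34:
prox(5.5667) = sign(5.5667)*max(|5.5667| - 1.34, 0) = 4.2267
prox(1.1038) = sign(1.1038)*max(|1.1038| - 1.34, 0) = 0.0
prox(x) = [4.2267, 0.0]
||prox(x)||_1 = 4.2267 + 0.0 = 4.2267


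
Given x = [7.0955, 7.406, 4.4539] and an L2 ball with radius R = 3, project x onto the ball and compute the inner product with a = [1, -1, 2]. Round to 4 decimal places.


Step 1: Compute ||x|| (intermediates to 6 decimals).
||x|| = sqrt(7.0955^2 + 7.406^2 + 4.4539^2) = 11.181779
Step 2: Project.
Since ||x|| > R, scale = R/||x|| = 3/11.181779 = 0.268294, proj(x) = scale * x
proj(x) = [1.90368, 1.986985, 1.194955]
Step 3: Dot product.
a^T * proj(x) = 1*1.90368 - 1*1.986985 + 2*1.194955 = 2.3066


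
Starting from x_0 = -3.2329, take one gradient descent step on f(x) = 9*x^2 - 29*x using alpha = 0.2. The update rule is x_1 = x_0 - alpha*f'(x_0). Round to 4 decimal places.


We compute the gradient at x_0 and apply the update.
f'(x) = 18*x - 29
f'(-3.2329) = 18*-3.2329 - 29 = -87.1922
x_1 = -3.2329 - 0.2*-87.1922 = 14.2055


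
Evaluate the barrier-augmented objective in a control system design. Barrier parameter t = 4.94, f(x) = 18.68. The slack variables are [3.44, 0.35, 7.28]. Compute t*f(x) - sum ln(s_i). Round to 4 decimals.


Step 1: Compute log-barrier.
ln values: [1.2355, -1.0498, 1.9851]
phi = -(1.2355 - 1.0498 + 1.9851) = -2.1708
Step 2: Compute augmented objective.
t*f(x) = 4.94*18.68 = 92.2792
Total = 92.2792 - 2.1708 = 90.1084


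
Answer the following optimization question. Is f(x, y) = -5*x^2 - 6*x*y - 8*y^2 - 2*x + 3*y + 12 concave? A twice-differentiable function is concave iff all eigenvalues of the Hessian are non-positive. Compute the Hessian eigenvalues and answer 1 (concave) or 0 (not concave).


The Hessian of f(x,y) = -5*x^2 - 6*x*y - 8*y^2 - 2*x + 3*y + 12 is:
H = [[-10, -6], [-6, -16]]
Trace = -10 - 16 = -26
Determinant = -10*-16 - (-6)^2 = 124
Discriminant = (-26)^2 - 4*124 = 180.0
Eigenvalues: lambda_1 = -19.7082, lambda_2 = -6.2918
The function is concave.

1


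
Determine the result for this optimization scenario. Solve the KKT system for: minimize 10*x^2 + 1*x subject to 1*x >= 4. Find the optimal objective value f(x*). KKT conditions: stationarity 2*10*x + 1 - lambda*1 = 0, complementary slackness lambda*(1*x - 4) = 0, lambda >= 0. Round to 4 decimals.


Step 1: Try lambda = 0 (constraint inactive).
x_unc = -1/(2*10) = -0.05
Check: 1*-0.05 = -0.05 < 4 -- violated!
Step 2: Constraint must be active: 1*x = 4
x* = 4/1 = 4.0
lambda = (2*10*4.0 + 1)/1 = 81.0
Step 3: Compute optimal value.
f(x*) = 10*4.0^2 + 1*4.0 = 164.0


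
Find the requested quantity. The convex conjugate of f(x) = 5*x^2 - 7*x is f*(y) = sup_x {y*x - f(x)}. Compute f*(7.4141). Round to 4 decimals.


f*(y) = sup_x {y*x - a*x^2 - b*x} = sup_x {(y-b)*x - a*x^2}
FOC: (y - b) - 2a*x = 0 => x* = (y - b)/(2a)
x* = (7.4141 + 7)/(2*5) = 1.4414
f*(7.4141) = (y-b)^2/(4a) = (7.4141 + 7)^2/(4*5)
= 207.7663/20 = 10.3883
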